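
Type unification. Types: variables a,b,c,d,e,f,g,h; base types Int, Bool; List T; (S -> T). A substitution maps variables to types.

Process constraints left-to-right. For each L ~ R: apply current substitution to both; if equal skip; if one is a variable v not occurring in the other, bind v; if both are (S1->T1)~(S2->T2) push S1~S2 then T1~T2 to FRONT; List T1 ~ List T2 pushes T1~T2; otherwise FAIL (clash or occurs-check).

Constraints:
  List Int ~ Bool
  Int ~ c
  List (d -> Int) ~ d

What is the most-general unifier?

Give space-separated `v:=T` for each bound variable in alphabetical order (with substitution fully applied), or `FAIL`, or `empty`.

step 1: unify List Int ~ Bool  [subst: {-} | 2 pending]
  clash: List Int vs Bool

Answer: FAIL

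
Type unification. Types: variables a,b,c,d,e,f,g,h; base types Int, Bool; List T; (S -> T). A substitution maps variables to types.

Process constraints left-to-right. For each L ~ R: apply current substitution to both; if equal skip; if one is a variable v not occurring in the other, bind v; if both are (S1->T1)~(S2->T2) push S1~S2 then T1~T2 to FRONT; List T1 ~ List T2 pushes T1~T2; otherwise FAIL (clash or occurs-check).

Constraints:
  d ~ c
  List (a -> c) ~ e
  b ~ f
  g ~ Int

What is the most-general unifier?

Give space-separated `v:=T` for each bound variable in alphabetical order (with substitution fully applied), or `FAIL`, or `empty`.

Answer: b:=f d:=c e:=List (a -> c) g:=Int

Derivation:
step 1: unify d ~ c  [subst: {-} | 3 pending]
  bind d := c
step 2: unify List (a -> c) ~ e  [subst: {d:=c} | 2 pending]
  bind e := List (a -> c)
step 3: unify b ~ f  [subst: {d:=c, e:=List (a -> c)} | 1 pending]
  bind b := f
step 4: unify g ~ Int  [subst: {d:=c, e:=List (a -> c), b:=f} | 0 pending]
  bind g := Int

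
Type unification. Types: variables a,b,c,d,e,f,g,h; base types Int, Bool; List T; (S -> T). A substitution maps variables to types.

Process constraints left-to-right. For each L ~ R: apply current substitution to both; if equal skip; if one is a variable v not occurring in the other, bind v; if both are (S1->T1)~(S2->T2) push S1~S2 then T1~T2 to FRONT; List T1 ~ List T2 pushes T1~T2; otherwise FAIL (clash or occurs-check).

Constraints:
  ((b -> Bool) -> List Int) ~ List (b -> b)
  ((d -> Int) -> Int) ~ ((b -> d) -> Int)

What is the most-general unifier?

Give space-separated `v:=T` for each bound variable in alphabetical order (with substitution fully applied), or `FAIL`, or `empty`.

Answer: FAIL

Derivation:
step 1: unify ((b -> Bool) -> List Int) ~ List (b -> b)  [subst: {-} | 1 pending]
  clash: ((b -> Bool) -> List Int) vs List (b -> b)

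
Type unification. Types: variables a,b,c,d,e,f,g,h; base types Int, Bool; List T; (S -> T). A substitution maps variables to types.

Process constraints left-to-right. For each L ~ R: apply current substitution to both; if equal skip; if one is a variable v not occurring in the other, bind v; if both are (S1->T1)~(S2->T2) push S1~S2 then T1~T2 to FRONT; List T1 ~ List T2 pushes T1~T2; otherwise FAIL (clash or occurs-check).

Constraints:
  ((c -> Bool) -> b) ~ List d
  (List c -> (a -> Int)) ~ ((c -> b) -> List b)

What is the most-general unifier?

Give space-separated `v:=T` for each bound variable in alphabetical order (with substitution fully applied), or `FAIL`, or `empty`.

step 1: unify ((c -> Bool) -> b) ~ List d  [subst: {-} | 1 pending]
  clash: ((c -> Bool) -> b) vs List d

Answer: FAIL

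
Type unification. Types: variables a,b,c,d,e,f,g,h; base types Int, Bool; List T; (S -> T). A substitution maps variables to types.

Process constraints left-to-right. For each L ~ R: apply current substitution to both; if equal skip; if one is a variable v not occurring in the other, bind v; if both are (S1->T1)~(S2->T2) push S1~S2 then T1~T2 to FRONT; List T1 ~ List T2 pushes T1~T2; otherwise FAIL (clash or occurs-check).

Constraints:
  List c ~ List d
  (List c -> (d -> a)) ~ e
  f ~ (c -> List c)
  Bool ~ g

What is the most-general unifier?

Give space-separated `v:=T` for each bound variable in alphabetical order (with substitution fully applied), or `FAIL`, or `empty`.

step 1: unify List c ~ List d  [subst: {-} | 3 pending]
  -> decompose List: push c~d
step 2: unify c ~ d  [subst: {-} | 3 pending]
  bind c := d
step 3: unify (List d -> (d -> a)) ~ e  [subst: {c:=d} | 2 pending]
  bind e := (List d -> (d -> a))
step 4: unify f ~ (d -> List d)  [subst: {c:=d, e:=(List d -> (d -> a))} | 1 pending]
  bind f := (d -> List d)
step 5: unify Bool ~ g  [subst: {c:=d, e:=(List d -> (d -> a)), f:=(d -> List d)} | 0 pending]
  bind g := Bool

Answer: c:=d e:=(List d -> (d -> a)) f:=(d -> List d) g:=Bool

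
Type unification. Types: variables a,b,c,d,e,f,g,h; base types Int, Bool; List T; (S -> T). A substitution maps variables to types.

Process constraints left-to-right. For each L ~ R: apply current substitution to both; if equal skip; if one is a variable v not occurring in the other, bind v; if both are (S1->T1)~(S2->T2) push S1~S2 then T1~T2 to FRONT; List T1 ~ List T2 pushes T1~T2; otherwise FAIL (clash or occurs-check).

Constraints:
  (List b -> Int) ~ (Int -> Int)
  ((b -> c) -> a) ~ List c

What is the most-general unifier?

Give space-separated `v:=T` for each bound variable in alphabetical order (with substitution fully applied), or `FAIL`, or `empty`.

Answer: FAIL

Derivation:
step 1: unify (List b -> Int) ~ (Int -> Int)  [subst: {-} | 1 pending]
  -> decompose arrow: push List b~Int, Int~Int
step 2: unify List b ~ Int  [subst: {-} | 2 pending]
  clash: List b vs Int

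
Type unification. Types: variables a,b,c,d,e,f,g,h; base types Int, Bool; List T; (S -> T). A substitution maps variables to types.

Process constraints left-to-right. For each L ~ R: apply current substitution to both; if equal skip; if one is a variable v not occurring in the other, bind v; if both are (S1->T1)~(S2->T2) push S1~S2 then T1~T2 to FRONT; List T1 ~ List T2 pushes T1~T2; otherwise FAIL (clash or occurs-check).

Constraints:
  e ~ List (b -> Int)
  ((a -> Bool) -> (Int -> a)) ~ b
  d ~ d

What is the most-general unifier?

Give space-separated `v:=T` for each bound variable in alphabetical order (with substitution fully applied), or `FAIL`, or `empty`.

Answer: b:=((a -> Bool) -> (Int -> a)) e:=List (((a -> Bool) -> (Int -> a)) -> Int)

Derivation:
step 1: unify e ~ List (b -> Int)  [subst: {-} | 2 pending]
  bind e := List (b -> Int)
step 2: unify ((a -> Bool) -> (Int -> a)) ~ b  [subst: {e:=List (b -> Int)} | 1 pending]
  bind b := ((a -> Bool) -> (Int -> a))
step 3: unify d ~ d  [subst: {e:=List (b -> Int), b:=((a -> Bool) -> (Int -> a))} | 0 pending]
  -> identical, skip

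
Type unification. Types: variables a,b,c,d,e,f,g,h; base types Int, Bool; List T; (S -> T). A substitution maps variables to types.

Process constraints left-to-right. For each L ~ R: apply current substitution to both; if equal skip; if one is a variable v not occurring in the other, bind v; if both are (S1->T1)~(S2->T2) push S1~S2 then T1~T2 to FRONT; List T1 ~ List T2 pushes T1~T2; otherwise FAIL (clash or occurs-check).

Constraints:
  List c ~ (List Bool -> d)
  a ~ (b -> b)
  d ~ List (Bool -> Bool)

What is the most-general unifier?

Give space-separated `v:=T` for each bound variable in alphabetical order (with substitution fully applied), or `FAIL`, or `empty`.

Answer: FAIL

Derivation:
step 1: unify List c ~ (List Bool -> d)  [subst: {-} | 2 pending]
  clash: List c vs (List Bool -> d)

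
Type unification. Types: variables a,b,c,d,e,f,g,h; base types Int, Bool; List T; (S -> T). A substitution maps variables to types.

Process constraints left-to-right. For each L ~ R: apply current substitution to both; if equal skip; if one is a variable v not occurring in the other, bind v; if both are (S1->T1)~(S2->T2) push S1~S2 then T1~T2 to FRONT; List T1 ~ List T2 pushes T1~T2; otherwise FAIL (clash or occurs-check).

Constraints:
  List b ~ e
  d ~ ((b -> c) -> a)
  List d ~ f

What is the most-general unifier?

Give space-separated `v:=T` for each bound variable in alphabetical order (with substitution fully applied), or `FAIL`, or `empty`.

Answer: d:=((b -> c) -> a) e:=List b f:=List ((b -> c) -> a)

Derivation:
step 1: unify List b ~ e  [subst: {-} | 2 pending]
  bind e := List b
step 2: unify d ~ ((b -> c) -> a)  [subst: {e:=List b} | 1 pending]
  bind d := ((b -> c) -> a)
step 3: unify List ((b -> c) -> a) ~ f  [subst: {e:=List b, d:=((b -> c) -> a)} | 0 pending]
  bind f := List ((b -> c) -> a)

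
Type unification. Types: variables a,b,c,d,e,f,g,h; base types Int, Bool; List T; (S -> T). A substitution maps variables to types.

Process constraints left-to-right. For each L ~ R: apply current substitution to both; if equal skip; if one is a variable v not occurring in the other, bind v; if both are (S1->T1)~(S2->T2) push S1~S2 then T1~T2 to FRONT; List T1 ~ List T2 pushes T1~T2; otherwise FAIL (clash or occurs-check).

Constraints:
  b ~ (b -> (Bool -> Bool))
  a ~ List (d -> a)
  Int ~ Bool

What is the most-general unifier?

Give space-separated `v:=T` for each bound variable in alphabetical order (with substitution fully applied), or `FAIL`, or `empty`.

step 1: unify b ~ (b -> (Bool -> Bool))  [subst: {-} | 2 pending]
  occurs-check fail: b in (b -> (Bool -> Bool))

Answer: FAIL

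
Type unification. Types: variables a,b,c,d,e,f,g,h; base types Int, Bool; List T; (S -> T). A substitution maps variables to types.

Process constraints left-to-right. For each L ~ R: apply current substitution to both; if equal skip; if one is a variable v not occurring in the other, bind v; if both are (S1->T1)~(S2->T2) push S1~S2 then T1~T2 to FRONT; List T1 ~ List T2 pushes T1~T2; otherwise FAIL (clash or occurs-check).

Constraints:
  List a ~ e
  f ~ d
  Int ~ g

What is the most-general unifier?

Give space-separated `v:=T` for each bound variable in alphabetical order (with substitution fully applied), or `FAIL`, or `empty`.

Answer: e:=List a f:=d g:=Int

Derivation:
step 1: unify List a ~ e  [subst: {-} | 2 pending]
  bind e := List a
step 2: unify f ~ d  [subst: {e:=List a} | 1 pending]
  bind f := d
step 3: unify Int ~ g  [subst: {e:=List a, f:=d} | 0 pending]
  bind g := Int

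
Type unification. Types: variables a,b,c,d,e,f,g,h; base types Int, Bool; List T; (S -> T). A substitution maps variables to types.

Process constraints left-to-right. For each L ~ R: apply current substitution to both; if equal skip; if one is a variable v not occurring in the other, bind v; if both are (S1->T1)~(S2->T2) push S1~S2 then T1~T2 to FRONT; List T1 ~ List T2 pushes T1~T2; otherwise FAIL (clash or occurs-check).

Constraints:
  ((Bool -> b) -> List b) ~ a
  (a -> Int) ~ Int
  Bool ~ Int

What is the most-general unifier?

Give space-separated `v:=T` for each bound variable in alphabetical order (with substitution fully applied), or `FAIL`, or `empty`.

Answer: FAIL

Derivation:
step 1: unify ((Bool -> b) -> List b) ~ a  [subst: {-} | 2 pending]
  bind a := ((Bool -> b) -> List b)
step 2: unify (((Bool -> b) -> List b) -> Int) ~ Int  [subst: {a:=((Bool -> b) -> List b)} | 1 pending]
  clash: (((Bool -> b) -> List b) -> Int) vs Int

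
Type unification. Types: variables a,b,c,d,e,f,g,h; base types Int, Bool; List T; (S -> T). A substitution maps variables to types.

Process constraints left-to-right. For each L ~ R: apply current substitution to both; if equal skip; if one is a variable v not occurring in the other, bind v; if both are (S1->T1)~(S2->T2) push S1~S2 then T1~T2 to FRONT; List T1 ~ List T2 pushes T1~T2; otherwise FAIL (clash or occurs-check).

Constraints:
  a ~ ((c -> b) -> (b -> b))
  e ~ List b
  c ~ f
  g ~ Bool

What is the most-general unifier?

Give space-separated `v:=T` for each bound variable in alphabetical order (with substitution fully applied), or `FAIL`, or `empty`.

step 1: unify a ~ ((c -> b) -> (b -> b))  [subst: {-} | 3 pending]
  bind a := ((c -> b) -> (b -> b))
step 2: unify e ~ List b  [subst: {a:=((c -> b) -> (b -> b))} | 2 pending]
  bind e := List b
step 3: unify c ~ f  [subst: {a:=((c -> b) -> (b -> b)), e:=List b} | 1 pending]
  bind c := f
step 4: unify g ~ Bool  [subst: {a:=((c -> b) -> (b -> b)), e:=List b, c:=f} | 0 pending]
  bind g := Bool

Answer: a:=((f -> b) -> (b -> b)) c:=f e:=List b g:=Bool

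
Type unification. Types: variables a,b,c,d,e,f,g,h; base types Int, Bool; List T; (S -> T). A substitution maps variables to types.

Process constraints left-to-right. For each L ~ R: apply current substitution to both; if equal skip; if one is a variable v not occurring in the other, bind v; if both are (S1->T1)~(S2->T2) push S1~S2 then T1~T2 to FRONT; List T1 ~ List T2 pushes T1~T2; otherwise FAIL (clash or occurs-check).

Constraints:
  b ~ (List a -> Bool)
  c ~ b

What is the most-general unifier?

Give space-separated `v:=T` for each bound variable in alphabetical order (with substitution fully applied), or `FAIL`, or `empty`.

step 1: unify b ~ (List a -> Bool)  [subst: {-} | 1 pending]
  bind b := (List a -> Bool)
step 2: unify c ~ (List a -> Bool)  [subst: {b:=(List a -> Bool)} | 0 pending]
  bind c := (List a -> Bool)

Answer: b:=(List a -> Bool) c:=(List a -> Bool)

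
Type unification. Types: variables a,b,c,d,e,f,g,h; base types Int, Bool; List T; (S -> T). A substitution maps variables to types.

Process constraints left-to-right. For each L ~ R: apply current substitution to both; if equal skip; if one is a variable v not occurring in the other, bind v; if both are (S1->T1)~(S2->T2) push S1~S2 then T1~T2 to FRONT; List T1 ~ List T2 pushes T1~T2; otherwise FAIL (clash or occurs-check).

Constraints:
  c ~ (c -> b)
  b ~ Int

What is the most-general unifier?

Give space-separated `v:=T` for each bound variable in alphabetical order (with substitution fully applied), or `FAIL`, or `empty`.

Answer: FAIL

Derivation:
step 1: unify c ~ (c -> b)  [subst: {-} | 1 pending]
  occurs-check fail: c in (c -> b)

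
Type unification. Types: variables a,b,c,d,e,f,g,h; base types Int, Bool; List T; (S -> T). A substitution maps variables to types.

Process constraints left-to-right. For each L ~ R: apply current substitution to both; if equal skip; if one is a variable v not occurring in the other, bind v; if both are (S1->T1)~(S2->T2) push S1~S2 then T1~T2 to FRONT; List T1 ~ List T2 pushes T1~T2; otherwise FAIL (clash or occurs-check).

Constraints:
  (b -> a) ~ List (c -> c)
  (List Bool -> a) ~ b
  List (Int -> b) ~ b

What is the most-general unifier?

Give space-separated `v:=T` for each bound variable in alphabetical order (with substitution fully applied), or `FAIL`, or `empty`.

step 1: unify (b -> a) ~ List (c -> c)  [subst: {-} | 2 pending]
  clash: (b -> a) vs List (c -> c)

Answer: FAIL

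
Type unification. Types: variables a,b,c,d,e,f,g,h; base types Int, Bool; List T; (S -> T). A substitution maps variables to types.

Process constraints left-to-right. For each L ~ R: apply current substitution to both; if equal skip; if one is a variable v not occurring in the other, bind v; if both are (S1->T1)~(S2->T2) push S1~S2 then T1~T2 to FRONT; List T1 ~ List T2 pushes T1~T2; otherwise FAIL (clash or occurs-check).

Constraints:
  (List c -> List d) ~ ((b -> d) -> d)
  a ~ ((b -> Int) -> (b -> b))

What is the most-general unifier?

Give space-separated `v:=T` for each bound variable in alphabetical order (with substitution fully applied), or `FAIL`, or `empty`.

Answer: FAIL

Derivation:
step 1: unify (List c -> List d) ~ ((b -> d) -> d)  [subst: {-} | 1 pending]
  -> decompose arrow: push List c~(b -> d), List d~d
step 2: unify List c ~ (b -> d)  [subst: {-} | 2 pending]
  clash: List c vs (b -> d)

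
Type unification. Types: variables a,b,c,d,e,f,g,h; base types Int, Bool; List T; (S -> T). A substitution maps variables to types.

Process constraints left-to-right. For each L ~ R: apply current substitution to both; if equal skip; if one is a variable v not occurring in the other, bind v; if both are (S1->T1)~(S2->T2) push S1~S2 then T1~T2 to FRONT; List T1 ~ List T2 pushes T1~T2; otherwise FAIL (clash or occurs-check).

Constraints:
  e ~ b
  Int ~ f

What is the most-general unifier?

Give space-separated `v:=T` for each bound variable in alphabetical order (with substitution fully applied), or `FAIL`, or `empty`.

Answer: e:=b f:=Int

Derivation:
step 1: unify e ~ b  [subst: {-} | 1 pending]
  bind e := b
step 2: unify Int ~ f  [subst: {e:=b} | 0 pending]
  bind f := Int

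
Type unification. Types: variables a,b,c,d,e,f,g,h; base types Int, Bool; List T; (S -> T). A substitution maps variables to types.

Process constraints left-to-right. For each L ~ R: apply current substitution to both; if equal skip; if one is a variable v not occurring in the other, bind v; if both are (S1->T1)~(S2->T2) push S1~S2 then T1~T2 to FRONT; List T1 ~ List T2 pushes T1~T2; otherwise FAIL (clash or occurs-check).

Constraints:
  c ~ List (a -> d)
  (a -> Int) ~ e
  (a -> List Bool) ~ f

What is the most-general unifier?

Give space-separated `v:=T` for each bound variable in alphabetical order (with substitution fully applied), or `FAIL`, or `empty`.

step 1: unify c ~ List (a -> d)  [subst: {-} | 2 pending]
  bind c := List (a -> d)
step 2: unify (a -> Int) ~ e  [subst: {c:=List (a -> d)} | 1 pending]
  bind e := (a -> Int)
step 3: unify (a -> List Bool) ~ f  [subst: {c:=List (a -> d), e:=(a -> Int)} | 0 pending]
  bind f := (a -> List Bool)

Answer: c:=List (a -> d) e:=(a -> Int) f:=(a -> List Bool)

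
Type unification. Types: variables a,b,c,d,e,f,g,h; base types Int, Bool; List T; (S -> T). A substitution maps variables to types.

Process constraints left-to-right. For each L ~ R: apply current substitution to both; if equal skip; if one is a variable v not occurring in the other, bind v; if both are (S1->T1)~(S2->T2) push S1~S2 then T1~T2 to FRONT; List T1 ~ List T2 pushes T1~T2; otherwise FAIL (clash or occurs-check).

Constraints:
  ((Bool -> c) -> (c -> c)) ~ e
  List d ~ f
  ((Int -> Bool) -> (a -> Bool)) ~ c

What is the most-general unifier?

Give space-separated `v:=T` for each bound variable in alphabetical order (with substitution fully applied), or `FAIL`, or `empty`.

step 1: unify ((Bool -> c) -> (c -> c)) ~ e  [subst: {-} | 2 pending]
  bind e := ((Bool -> c) -> (c -> c))
step 2: unify List d ~ f  [subst: {e:=((Bool -> c) -> (c -> c))} | 1 pending]
  bind f := List d
step 3: unify ((Int -> Bool) -> (a -> Bool)) ~ c  [subst: {e:=((Bool -> c) -> (c -> c)), f:=List d} | 0 pending]
  bind c := ((Int -> Bool) -> (a -> Bool))

Answer: c:=((Int -> Bool) -> (a -> Bool)) e:=((Bool -> ((Int -> Bool) -> (a -> Bool))) -> (((Int -> Bool) -> (a -> Bool)) -> ((Int -> Bool) -> (a -> Bool)))) f:=List d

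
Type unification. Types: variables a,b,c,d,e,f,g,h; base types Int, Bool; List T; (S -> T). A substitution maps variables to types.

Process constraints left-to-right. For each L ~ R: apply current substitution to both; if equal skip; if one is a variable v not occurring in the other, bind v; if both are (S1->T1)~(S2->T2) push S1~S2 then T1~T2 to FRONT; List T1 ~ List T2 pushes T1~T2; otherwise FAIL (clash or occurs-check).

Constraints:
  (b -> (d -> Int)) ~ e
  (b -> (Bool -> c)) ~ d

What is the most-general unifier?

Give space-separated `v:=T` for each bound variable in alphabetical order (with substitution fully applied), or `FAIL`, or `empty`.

step 1: unify (b -> (d -> Int)) ~ e  [subst: {-} | 1 pending]
  bind e := (b -> (d -> Int))
step 2: unify (b -> (Bool -> c)) ~ d  [subst: {e:=(b -> (d -> Int))} | 0 pending]
  bind d := (b -> (Bool -> c))

Answer: d:=(b -> (Bool -> c)) e:=(b -> ((b -> (Bool -> c)) -> Int))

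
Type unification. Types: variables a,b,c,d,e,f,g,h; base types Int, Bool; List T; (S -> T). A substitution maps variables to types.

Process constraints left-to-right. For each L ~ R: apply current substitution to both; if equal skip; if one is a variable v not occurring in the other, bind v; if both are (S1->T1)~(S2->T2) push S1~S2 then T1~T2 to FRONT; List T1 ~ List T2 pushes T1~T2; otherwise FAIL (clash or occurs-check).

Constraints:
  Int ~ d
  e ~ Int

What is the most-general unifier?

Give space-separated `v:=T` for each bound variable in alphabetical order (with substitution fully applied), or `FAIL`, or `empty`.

Answer: d:=Int e:=Int

Derivation:
step 1: unify Int ~ d  [subst: {-} | 1 pending]
  bind d := Int
step 2: unify e ~ Int  [subst: {d:=Int} | 0 pending]
  bind e := Int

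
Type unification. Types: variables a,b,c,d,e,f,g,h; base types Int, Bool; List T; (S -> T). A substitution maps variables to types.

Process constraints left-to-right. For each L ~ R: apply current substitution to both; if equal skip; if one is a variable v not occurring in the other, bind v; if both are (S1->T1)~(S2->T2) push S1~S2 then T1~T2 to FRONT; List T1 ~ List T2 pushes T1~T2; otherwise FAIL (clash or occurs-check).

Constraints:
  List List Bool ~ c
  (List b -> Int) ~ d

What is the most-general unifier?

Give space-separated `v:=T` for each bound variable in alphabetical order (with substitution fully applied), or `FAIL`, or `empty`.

Answer: c:=List List Bool d:=(List b -> Int)

Derivation:
step 1: unify List List Bool ~ c  [subst: {-} | 1 pending]
  bind c := List List Bool
step 2: unify (List b -> Int) ~ d  [subst: {c:=List List Bool} | 0 pending]
  bind d := (List b -> Int)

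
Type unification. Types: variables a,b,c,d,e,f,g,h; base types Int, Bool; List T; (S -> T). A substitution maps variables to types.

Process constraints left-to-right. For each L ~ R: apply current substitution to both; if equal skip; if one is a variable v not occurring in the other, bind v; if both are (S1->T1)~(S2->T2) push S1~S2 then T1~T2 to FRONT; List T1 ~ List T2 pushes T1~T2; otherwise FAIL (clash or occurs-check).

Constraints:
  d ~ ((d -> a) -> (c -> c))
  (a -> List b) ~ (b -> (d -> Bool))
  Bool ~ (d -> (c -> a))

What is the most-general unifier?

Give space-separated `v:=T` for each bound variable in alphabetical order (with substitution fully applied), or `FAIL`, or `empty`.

step 1: unify d ~ ((d -> a) -> (c -> c))  [subst: {-} | 2 pending]
  occurs-check fail: d in ((d -> a) -> (c -> c))

Answer: FAIL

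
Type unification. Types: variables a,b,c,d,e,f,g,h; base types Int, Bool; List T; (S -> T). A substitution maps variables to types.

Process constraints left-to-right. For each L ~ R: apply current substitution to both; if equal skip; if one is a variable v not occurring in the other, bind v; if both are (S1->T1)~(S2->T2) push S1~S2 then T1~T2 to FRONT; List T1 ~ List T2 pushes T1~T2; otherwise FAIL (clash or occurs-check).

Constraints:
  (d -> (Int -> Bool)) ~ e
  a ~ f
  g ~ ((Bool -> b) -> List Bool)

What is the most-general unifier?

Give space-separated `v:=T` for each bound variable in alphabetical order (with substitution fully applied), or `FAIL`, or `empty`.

step 1: unify (d -> (Int -> Bool)) ~ e  [subst: {-} | 2 pending]
  bind e := (d -> (Int -> Bool))
step 2: unify a ~ f  [subst: {e:=(d -> (Int -> Bool))} | 1 pending]
  bind a := f
step 3: unify g ~ ((Bool -> b) -> List Bool)  [subst: {e:=(d -> (Int -> Bool)), a:=f} | 0 pending]
  bind g := ((Bool -> b) -> List Bool)

Answer: a:=f e:=(d -> (Int -> Bool)) g:=((Bool -> b) -> List Bool)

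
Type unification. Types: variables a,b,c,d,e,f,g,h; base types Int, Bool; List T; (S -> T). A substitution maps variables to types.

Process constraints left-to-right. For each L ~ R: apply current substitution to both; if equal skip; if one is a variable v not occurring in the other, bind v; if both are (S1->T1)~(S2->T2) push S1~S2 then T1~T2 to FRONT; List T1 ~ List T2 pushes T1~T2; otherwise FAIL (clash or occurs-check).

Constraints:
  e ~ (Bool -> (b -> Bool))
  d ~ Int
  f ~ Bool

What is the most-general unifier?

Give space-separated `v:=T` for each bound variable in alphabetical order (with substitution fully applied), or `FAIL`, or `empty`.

step 1: unify e ~ (Bool -> (b -> Bool))  [subst: {-} | 2 pending]
  bind e := (Bool -> (b -> Bool))
step 2: unify d ~ Int  [subst: {e:=(Bool -> (b -> Bool))} | 1 pending]
  bind d := Int
step 3: unify f ~ Bool  [subst: {e:=(Bool -> (b -> Bool)), d:=Int} | 0 pending]
  bind f := Bool

Answer: d:=Int e:=(Bool -> (b -> Bool)) f:=Bool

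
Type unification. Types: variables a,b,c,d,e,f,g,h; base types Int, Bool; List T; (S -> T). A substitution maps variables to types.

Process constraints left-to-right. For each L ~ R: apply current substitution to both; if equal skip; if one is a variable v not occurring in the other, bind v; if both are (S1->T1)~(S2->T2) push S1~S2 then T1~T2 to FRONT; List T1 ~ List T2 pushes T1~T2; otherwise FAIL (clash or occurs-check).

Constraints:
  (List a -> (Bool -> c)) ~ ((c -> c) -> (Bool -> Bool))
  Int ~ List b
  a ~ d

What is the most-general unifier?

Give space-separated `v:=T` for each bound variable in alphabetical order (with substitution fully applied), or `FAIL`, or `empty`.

Answer: FAIL

Derivation:
step 1: unify (List a -> (Bool -> c)) ~ ((c -> c) -> (Bool -> Bool))  [subst: {-} | 2 pending]
  -> decompose arrow: push List a~(c -> c), (Bool -> c)~(Bool -> Bool)
step 2: unify List a ~ (c -> c)  [subst: {-} | 3 pending]
  clash: List a vs (c -> c)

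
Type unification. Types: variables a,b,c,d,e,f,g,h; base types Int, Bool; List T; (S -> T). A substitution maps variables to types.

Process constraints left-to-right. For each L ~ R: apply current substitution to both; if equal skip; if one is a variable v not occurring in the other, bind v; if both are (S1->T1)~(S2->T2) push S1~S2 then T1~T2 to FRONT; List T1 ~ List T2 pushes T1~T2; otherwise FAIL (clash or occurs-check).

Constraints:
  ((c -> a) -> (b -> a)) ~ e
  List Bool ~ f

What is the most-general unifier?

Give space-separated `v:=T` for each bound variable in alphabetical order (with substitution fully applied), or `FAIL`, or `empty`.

step 1: unify ((c -> a) -> (b -> a)) ~ e  [subst: {-} | 1 pending]
  bind e := ((c -> a) -> (b -> a))
step 2: unify List Bool ~ f  [subst: {e:=((c -> a) -> (b -> a))} | 0 pending]
  bind f := List Bool

Answer: e:=((c -> a) -> (b -> a)) f:=List Bool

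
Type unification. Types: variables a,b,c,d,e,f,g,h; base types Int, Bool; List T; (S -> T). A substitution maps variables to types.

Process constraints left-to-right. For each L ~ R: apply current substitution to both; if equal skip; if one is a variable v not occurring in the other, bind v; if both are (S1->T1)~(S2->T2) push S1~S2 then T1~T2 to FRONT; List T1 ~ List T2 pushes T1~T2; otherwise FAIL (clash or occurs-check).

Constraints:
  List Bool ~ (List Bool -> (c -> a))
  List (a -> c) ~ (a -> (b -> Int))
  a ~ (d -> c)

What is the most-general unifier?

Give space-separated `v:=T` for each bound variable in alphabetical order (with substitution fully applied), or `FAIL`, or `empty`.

Answer: FAIL

Derivation:
step 1: unify List Bool ~ (List Bool -> (c -> a))  [subst: {-} | 2 pending]
  clash: List Bool vs (List Bool -> (c -> a))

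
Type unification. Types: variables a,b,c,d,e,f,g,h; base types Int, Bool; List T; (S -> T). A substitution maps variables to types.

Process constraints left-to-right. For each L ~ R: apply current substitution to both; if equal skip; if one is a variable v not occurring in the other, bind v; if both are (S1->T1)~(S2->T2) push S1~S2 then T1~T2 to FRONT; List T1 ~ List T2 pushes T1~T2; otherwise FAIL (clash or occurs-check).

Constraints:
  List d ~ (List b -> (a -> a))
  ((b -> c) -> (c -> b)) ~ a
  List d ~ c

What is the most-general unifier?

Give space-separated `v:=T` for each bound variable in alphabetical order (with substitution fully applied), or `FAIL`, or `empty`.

Answer: FAIL

Derivation:
step 1: unify List d ~ (List b -> (a -> a))  [subst: {-} | 2 pending]
  clash: List d vs (List b -> (a -> a))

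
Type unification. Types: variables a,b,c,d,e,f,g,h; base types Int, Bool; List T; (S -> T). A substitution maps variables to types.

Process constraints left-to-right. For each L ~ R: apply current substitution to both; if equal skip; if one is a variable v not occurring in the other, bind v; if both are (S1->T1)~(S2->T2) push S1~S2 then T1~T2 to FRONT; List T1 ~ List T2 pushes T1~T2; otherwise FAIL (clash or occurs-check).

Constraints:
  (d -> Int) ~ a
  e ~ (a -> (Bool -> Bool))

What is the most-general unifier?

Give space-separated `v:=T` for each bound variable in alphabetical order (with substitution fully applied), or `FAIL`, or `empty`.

step 1: unify (d -> Int) ~ a  [subst: {-} | 1 pending]
  bind a := (d -> Int)
step 2: unify e ~ ((d -> Int) -> (Bool -> Bool))  [subst: {a:=(d -> Int)} | 0 pending]
  bind e := ((d -> Int) -> (Bool -> Bool))

Answer: a:=(d -> Int) e:=((d -> Int) -> (Bool -> Bool))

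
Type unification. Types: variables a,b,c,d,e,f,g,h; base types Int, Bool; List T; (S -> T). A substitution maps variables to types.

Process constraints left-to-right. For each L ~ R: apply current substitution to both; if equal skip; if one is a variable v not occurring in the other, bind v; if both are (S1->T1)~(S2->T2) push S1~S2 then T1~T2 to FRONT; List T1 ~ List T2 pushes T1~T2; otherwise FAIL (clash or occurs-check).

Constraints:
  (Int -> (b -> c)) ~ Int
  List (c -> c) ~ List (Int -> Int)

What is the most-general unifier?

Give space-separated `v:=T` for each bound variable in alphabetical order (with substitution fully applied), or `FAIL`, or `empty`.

Answer: FAIL

Derivation:
step 1: unify (Int -> (b -> c)) ~ Int  [subst: {-} | 1 pending]
  clash: (Int -> (b -> c)) vs Int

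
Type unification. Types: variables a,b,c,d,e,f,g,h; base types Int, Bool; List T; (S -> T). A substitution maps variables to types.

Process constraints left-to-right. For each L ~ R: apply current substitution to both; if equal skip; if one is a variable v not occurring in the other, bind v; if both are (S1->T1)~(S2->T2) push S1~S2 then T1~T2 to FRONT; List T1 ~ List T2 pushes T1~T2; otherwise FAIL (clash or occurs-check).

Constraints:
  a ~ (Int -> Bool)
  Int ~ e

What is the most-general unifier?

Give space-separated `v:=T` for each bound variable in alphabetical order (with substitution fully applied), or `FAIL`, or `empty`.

step 1: unify a ~ (Int -> Bool)  [subst: {-} | 1 pending]
  bind a := (Int -> Bool)
step 2: unify Int ~ e  [subst: {a:=(Int -> Bool)} | 0 pending]
  bind e := Int

Answer: a:=(Int -> Bool) e:=Int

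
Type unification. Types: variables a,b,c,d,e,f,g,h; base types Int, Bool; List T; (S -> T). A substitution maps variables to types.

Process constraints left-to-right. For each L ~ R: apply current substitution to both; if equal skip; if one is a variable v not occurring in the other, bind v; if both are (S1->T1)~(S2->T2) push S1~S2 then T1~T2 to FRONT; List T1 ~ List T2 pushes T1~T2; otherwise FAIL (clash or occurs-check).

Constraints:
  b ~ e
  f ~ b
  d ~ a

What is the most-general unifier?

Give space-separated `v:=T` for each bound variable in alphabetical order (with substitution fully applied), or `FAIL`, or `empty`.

Answer: b:=e d:=a f:=e

Derivation:
step 1: unify b ~ e  [subst: {-} | 2 pending]
  bind b := e
step 2: unify f ~ e  [subst: {b:=e} | 1 pending]
  bind f := e
step 3: unify d ~ a  [subst: {b:=e, f:=e} | 0 pending]
  bind d := a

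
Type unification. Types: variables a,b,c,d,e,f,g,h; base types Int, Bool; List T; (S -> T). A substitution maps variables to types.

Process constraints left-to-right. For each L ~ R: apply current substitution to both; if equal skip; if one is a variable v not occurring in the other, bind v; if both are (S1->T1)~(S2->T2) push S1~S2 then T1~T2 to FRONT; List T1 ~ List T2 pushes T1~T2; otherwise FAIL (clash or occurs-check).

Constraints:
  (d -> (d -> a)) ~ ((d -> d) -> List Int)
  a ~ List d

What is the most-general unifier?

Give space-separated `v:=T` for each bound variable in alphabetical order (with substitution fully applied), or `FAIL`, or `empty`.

Answer: FAIL

Derivation:
step 1: unify (d -> (d -> a)) ~ ((d -> d) -> List Int)  [subst: {-} | 1 pending]
  -> decompose arrow: push d~(d -> d), (d -> a)~List Int
step 2: unify d ~ (d -> d)  [subst: {-} | 2 pending]
  occurs-check fail: d in (d -> d)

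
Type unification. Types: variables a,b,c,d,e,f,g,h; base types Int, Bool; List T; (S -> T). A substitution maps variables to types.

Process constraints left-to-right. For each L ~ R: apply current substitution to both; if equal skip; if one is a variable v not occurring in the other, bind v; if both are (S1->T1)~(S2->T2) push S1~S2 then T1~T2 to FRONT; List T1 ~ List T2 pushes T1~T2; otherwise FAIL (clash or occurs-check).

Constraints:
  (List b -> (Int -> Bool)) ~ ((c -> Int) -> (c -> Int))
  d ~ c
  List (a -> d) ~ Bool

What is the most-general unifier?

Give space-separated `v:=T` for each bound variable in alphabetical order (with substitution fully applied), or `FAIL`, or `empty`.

step 1: unify (List b -> (Int -> Bool)) ~ ((c -> Int) -> (c -> Int))  [subst: {-} | 2 pending]
  -> decompose arrow: push List b~(c -> Int), (Int -> Bool)~(c -> Int)
step 2: unify List b ~ (c -> Int)  [subst: {-} | 3 pending]
  clash: List b vs (c -> Int)

Answer: FAIL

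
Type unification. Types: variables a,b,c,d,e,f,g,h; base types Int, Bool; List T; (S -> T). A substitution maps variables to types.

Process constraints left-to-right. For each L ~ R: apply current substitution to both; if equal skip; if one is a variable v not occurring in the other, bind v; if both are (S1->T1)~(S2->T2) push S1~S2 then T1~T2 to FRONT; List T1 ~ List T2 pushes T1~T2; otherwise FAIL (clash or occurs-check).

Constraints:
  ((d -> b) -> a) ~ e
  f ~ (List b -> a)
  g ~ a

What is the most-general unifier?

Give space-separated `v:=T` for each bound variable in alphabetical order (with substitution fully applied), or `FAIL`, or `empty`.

step 1: unify ((d -> b) -> a) ~ e  [subst: {-} | 2 pending]
  bind e := ((d -> b) -> a)
step 2: unify f ~ (List b -> a)  [subst: {e:=((d -> b) -> a)} | 1 pending]
  bind f := (List b -> a)
step 3: unify g ~ a  [subst: {e:=((d -> b) -> a), f:=(List b -> a)} | 0 pending]
  bind g := a

Answer: e:=((d -> b) -> a) f:=(List b -> a) g:=a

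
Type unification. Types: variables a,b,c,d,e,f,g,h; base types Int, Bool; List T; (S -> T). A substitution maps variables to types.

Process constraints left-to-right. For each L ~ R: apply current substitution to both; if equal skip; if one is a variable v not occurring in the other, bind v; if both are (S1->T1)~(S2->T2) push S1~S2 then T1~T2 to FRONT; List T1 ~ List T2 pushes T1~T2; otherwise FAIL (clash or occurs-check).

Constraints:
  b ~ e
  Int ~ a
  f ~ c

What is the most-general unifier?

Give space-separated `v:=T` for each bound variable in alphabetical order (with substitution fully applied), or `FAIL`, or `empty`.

Answer: a:=Int b:=e f:=c

Derivation:
step 1: unify b ~ e  [subst: {-} | 2 pending]
  bind b := e
step 2: unify Int ~ a  [subst: {b:=e} | 1 pending]
  bind a := Int
step 3: unify f ~ c  [subst: {b:=e, a:=Int} | 0 pending]
  bind f := c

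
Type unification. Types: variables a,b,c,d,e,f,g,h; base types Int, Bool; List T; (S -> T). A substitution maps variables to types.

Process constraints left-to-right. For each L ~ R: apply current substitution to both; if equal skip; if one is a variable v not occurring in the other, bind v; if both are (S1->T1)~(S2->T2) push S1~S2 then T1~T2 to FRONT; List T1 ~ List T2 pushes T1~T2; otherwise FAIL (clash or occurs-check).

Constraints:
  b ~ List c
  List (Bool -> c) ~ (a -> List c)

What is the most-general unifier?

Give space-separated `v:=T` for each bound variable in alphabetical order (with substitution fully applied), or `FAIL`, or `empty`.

step 1: unify b ~ List c  [subst: {-} | 1 pending]
  bind b := List c
step 2: unify List (Bool -> c) ~ (a -> List c)  [subst: {b:=List c} | 0 pending]
  clash: List (Bool -> c) vs (a -> List c)

Answer: FAIL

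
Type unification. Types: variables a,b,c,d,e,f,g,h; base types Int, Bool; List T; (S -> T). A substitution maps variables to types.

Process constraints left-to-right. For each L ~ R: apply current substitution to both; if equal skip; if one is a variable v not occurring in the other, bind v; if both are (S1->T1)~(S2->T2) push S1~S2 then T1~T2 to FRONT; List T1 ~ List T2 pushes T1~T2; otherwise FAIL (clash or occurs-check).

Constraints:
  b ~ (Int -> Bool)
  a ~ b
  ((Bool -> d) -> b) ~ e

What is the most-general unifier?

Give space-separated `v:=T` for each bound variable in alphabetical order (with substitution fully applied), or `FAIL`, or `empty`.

step 1: unify b ~ (Int -> Bool)  [subst: {-} | 2 pending]
  bind b := (Int -> Bool)
step 2: unify a ~ (Int -> Bool)  [subst: {b:=(Int -> Bool)} | 1 pending]
  bind a := (Int -> Bool)
step 3: unify ((Bool -> d) -> (Int -> Bool)) ~ e  [subst: {b:=(Int -> Bool), a:=(Int -> Bool)} | 0 pending]
  bind e := ((Bool -> d) -> (Int -> Bool))

Answer: a:=(Int -> Bool) b:=(Int -> Bool) e:=((Bool -> d) -> (Int -> Bool))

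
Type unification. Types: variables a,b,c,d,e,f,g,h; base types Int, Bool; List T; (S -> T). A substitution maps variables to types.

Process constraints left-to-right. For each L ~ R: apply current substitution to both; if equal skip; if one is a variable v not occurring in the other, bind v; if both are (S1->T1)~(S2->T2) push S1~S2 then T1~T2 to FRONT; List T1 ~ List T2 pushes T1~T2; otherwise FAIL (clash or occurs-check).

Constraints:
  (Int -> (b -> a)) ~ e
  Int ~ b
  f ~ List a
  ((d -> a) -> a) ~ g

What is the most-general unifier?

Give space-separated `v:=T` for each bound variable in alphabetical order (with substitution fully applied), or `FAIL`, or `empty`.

Answer: b:=Int e:=(Int -> (Int -> a)) f:=List a g:=((d -> a) -> a)

Derivation:
step 1: unify (Int -> (b -> a)) ~ e  [subst: {-} | 3 pending]
  bind e := (Int -> (b -> a))
step 2: unify Int ~ b  [subst: {e:=(Int -> (b -> a))} | 2 pending]
  bind b := Int
step 3: unify f ~ List a  [subst: {e:=(Int -> (b -> a)), b:=Int} | 1 pending]
  bind f := List a
step 4: unify ((d -> a) -> a) ~ g  [subst: {e:=(Int -> (b -> a)), b:=Int, f:=List a} | 0 pending]
  bind g := ((d -> a) -> a)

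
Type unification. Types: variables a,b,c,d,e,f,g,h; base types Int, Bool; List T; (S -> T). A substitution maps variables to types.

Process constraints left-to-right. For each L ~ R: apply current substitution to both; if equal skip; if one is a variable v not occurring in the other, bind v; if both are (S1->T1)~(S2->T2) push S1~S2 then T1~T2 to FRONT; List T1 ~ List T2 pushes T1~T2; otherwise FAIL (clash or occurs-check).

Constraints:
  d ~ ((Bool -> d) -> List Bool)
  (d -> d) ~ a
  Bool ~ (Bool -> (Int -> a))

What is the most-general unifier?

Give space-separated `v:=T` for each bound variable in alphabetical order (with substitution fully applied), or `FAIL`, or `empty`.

step 1: unify d ~ ((Bool -> d) -> List Bool)  [subst: {-} | 2 pending]
  occurs-check fail: d in ((Bool -> d) -> List Bool)

Answer: FAIL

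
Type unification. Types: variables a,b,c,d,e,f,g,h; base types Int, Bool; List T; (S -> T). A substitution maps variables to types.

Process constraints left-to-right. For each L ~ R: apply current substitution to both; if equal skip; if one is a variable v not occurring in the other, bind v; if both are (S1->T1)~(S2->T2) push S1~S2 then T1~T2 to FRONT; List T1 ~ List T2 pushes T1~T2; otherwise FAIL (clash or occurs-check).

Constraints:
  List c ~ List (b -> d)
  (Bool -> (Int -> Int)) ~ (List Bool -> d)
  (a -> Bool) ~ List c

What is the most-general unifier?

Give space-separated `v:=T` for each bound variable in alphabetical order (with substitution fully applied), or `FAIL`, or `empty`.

Answer: FAIL

Derivation:
step 1: unify List c ~ List (b -> d)  [subst: {-} | 2 pending]
  -> decompose List: push c~(b -> d)
step 2: unify c ~ (b -> d)  [subst: {-} | 2 pending]
  bind c := (b -> d)
step 3: unify (Bool -> (Int -> Int)) ~ (List Bool -> d)  [subst: {c:=(b -> d)} | 1 pending]
  -> decompose arrow: push Bool~List Bool, (Int -> Int)~d
step 4: unify Bool ~ List Bool  [subst: {c:=(b -> d)} | 2 pending]
  clash: Bool vs List Bool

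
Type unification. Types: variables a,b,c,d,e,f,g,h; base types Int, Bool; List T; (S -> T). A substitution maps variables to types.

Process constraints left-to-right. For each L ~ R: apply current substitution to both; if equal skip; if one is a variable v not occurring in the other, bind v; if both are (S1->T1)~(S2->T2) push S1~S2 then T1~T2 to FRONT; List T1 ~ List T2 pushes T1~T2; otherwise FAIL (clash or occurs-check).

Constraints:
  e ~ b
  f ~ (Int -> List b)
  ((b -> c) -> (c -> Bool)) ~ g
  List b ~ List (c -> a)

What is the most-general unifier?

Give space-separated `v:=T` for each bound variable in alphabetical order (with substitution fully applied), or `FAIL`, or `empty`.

Answer: b:=(c -> a) e:=(c -> a) f:=(Int -> List (c -> a)) g:=(((c -> a) -> c) -> (c -> Bool))

Derivation:
step 1: unify e ~ b  [subst: {-} | 3 pending]
  bind e := b
step 2: unify f ~ (Int -> List b)  [subst: {e:=b} | 2 pending]
  bind f := (Int -> List b)
step 3: unify ((b -> c) -> (c -> Bool)) ~ g  [subst: {e:=b, f:=(Int -> List b)} | 1 pending]
  bind g := ((b -> c) -> (c -> Bool))
step 4: unify List b ~ List (c -> a)  [subst: {e:=b, f:=(Int -> List b), g:=((b -> c) -> (c -> Bool))} | 0 pending]
  -> decompose List: push b~(c -> a)
step 5: unify b ~ (c -> a)  [subst: {e:=b, f:=(Int -> List b), g:=((b -> c) -> (c -> Bool))} | 0 pending]
  bind b := (c -> a)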